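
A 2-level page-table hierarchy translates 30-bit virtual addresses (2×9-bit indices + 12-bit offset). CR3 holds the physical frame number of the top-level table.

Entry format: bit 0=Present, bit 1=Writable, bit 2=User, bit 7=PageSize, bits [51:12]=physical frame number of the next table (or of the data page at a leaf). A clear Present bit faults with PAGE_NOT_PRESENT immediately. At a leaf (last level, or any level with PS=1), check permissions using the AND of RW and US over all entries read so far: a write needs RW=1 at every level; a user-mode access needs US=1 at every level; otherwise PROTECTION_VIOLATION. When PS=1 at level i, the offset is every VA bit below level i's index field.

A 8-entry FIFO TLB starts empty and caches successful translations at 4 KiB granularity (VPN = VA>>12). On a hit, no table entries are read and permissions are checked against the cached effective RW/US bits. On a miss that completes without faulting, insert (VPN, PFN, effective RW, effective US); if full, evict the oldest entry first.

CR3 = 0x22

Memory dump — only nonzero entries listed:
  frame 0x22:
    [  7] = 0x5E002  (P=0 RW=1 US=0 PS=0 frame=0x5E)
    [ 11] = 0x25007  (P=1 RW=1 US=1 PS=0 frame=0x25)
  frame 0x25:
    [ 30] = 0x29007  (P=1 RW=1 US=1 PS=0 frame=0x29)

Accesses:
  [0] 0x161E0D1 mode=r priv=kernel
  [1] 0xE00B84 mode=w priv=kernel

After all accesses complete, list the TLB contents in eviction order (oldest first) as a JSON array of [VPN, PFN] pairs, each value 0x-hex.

Walk each access:
#0 VA=0x161E0D1 (r,kernel):
  [0] read 0x22 idx=11: raw=0x25007 flags P=1 W=1 U=1 S=0
  [1] read 0x25 idx=30: raw=0x29007 flags P=1 W=1 U=1 S=0
  ⇒ phys 0x290D1  [2 reads]
#1 VA=0xE00B84 (w,kernel):
  [0] read 0x22 idx=7: raw=0x5E002 flags P=0 W=1 U=0 S=0
  → PAGE_NOT_PRESENT  (1 entries read)

TLB: [["0x161E", "0x29"]]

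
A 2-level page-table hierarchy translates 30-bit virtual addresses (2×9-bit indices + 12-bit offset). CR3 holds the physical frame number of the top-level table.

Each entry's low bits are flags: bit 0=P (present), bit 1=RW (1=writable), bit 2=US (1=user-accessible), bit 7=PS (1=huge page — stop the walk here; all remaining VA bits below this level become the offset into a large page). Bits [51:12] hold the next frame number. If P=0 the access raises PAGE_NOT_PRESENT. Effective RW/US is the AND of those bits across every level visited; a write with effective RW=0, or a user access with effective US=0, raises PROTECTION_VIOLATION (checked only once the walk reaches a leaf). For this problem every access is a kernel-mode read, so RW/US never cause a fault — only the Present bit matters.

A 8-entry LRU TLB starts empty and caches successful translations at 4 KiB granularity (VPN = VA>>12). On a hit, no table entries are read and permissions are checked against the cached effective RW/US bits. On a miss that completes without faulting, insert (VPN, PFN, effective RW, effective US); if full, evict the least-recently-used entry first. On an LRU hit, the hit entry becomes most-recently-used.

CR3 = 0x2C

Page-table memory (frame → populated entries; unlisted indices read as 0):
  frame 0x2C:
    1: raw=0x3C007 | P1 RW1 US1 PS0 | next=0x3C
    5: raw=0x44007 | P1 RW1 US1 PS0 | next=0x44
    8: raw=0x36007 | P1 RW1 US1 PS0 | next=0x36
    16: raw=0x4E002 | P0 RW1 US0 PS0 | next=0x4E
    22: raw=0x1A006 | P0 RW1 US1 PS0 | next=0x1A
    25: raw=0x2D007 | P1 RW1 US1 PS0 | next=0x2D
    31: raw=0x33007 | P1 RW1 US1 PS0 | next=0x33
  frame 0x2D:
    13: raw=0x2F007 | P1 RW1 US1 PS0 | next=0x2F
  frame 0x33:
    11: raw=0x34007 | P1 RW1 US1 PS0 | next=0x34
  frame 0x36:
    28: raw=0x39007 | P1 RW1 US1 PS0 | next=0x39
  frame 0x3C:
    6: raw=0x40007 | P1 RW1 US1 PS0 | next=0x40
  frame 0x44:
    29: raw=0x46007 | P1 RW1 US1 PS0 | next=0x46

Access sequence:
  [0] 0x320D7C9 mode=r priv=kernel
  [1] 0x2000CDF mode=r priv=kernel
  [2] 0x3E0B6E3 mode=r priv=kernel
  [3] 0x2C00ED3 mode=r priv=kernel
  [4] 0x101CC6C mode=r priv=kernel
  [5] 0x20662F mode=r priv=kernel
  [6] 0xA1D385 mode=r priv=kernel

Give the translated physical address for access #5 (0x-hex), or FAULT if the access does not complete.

Walk each access:
#0 VA=0x320D7C9 (r,kernel):
  [0] read 0x2C idx=25: raw=0x2D007 flags P=1 W=1 U=1 S=0
  [1] read 0x2D idx=13: raw=0x2F007 flags P=1 W=1 U=1 S=0
  ⇒ phys 0x2F7C9  [2 reads]
#1 VA=0x2000CDF (r,kernel):
  [0] read 0x2C idx=16: raw=0x4E002 flags P=0 W=1 U=0 S=0
  ⇒ fault: PAGE_NOT_PRESENT  — 1 lookups
#2 VA=0x3E0B6E3 (r,kernel):
  [0] read 0x2C idx=31: raw=0x33007 flags P=1 W=1 U=1 S=0
  [1] read 0x33 idx=11: raw=0x34007 flags P=1 W=1 U=1 S=0
  ⇒ phys 0x346E3  [2 reads]
#3 VA=0x2C00ED3 (r,kernel):
  [0] read 0x2C idx=22: raw=0x1A006 flags P=0 W=1 U=1 S=0
  ⇒ fault: PAGE_NOT_PRESENT  — 1 lookups
#4 VA=0x101CC6C (r,kernel):
  [0] read 0x2C idx=8: raw=0x36007 flags P=1 W=1 U=1 S=0
  [1] read 0x36 idx=28: raw=0x39007 flags P=1 W=1 U=1 S=0
  ⇒ phys 0x39C6C  [2 reads]
#5 VA=0x20662F (r,kernel):
  [0] read 0x2C idx=1: raw=0x3C007 flags P=1 W=1 U=1 S=0
  [1] read 0x3C idx=6: raw=0x40007 flags P=1 W=1 U=1 S=0
  ⇒ phys 0x4062F  [2 reads]
#6 VA=0xA1D385 (r,kernel):
  [0] read 0x2C idx=5: raw=0x44007 flags P=1 W=1 U=1 S=0
  [1] read 0x44 idx=29: raw=0x46007 flags P=1 W=1 U=1 S=0
  ⇒ phys 0x46385  [2 reads]

Access #5 PA: 0x4062F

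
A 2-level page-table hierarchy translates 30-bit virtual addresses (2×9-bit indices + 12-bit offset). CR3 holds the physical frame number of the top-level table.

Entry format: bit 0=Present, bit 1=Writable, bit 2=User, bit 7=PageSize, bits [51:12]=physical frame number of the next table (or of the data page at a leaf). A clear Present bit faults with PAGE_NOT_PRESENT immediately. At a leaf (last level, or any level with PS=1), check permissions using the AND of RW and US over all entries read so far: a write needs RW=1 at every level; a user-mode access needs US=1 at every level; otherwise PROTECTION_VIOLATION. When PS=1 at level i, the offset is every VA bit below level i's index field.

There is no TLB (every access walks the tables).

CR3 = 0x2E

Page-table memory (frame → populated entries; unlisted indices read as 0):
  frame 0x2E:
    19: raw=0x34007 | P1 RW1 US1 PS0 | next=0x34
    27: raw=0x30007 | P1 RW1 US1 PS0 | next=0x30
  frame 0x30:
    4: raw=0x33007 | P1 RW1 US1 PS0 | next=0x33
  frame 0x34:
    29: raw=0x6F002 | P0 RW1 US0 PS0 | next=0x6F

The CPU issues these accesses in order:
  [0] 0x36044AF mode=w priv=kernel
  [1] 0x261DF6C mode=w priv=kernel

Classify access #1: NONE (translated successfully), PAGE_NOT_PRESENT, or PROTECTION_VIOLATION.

Per-access translation:
#0 VA=0x36044AF (w,kernel):
  L0: frame=0x2E idx=27 entry=0x30007 [P=1 RW=1 US=1 PS=0]
  L1: frame=0x30 idx=4 entry=0x33007 [P=1 RW=1 US=1 PS=0]
  → PA=0x334AF  (2 entries read)
#1 VA=0x261DF6C (w,kernel):
  L0: frame=0x2E idx=19 entry=0x34007 [P=1 RW=1 US=1 PS=0]
  L1: frame=0x34 idx=29 entry=0x6F002 [P=0 RW=1 US=0 PS=0]
  ✗ PAGE_NOT_PRESENT  [2 reads]

Access #1 fault: PAGE_NOT_PRESENT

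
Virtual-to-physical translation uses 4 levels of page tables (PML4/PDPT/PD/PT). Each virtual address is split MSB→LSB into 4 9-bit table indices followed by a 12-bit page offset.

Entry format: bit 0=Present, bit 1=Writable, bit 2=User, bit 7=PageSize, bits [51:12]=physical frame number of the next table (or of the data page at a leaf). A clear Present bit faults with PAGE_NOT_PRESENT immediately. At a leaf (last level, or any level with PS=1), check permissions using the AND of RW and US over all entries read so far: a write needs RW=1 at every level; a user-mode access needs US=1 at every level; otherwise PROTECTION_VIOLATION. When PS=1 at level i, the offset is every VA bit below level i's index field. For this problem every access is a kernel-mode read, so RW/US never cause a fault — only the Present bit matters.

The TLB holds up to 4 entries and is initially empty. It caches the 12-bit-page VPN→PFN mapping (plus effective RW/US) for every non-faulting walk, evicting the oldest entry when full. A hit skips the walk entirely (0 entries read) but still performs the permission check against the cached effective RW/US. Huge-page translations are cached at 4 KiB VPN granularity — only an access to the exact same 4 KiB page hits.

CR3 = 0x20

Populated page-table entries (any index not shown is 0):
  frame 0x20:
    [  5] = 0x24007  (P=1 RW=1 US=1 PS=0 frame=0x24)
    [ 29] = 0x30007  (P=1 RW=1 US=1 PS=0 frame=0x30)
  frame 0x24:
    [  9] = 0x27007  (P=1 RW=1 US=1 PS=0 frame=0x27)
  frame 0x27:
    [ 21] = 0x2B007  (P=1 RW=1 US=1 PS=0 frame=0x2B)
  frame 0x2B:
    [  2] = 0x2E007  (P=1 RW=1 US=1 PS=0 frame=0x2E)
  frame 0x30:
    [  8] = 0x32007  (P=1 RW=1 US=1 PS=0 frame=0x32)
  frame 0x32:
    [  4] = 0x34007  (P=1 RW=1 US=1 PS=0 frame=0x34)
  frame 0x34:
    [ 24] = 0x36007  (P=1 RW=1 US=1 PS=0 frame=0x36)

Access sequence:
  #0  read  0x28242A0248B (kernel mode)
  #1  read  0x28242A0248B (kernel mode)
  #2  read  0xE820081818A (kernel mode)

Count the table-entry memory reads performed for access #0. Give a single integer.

Walk each access:
#0 VA=0x28242A0248B (r,kernel):
  L0 @0x20[5] → 0x24007  P=1,RW=1,US=1,PS=0
  L1 @0x24[9] → 0x27007  P=1,RW=1,US=1,PS=0
  L2 @0x27[21] → 0x2B007  P=1,RW=1,US=1,PS=0
  L3 @0x2B[2] → 0x2E007  P=1,RW=1,US=1,PS=0
  ✓ 0x2E48B  — 4 lookups
#1 VA=0x28242A0248B (r,kernel):
  TLB hit vpn=0x28242A02 → PA=0x2E48B
#2 VA=0xE820081818A (r,kernel):
  L0 @0x20[29] → 0x30007  P=1,RW=1,US=1,PS=0
  L1 @0x30[8] → 0x32007  P=1,RW=1,US=1,PS=0
  L2 @0x32[4] → 0x34007  P=1,RW=1,US=1,PS=0
  L3 @0x34[24] → 0x36007  P=1,RW=1,US=1,PS=0
  ✓ 0x3618A  — 4 lookups

Entries read for #0: 4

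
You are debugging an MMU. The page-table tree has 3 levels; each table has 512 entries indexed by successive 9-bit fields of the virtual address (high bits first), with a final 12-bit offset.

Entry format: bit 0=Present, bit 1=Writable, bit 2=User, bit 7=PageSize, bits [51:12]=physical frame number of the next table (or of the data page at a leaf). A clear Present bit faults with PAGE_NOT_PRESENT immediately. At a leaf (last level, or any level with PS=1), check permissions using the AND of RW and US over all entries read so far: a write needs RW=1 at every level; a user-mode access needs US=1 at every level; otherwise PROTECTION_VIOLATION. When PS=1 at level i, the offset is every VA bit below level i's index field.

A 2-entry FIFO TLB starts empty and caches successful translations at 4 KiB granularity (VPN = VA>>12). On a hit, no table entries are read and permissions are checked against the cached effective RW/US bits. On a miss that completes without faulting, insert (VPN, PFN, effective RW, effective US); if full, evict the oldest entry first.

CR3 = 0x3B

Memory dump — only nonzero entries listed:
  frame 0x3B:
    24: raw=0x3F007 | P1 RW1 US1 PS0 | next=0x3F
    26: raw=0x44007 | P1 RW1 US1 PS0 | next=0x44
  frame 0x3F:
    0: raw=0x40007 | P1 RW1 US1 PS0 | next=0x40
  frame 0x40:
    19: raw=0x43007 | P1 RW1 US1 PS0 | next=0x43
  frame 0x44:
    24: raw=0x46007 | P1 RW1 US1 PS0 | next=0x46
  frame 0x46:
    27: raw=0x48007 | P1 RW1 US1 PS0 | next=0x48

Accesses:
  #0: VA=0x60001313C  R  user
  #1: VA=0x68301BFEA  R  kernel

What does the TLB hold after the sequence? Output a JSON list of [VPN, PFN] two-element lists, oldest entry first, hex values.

Walk each access:
#0 VA=0x60001313C (r,user):
  [0] read 0x3B idx=24: raw=0x3F007 flags P=1 W=1 U=1 S=0
  [1] read 0x3F idx=0: raw=0x40007 flags P=1 W=1 U=1 S=0
  [2] read 0x40 idx=19: raw=0x43007 flags P=1 W=1 U=1 S=0
  ⇒ phys 0x4313C  [3 reads]
#1 VA=0x68301BFEA (r,kernel):
  [0] read 0x3B idx=26: raw=0x44007 flags P=1 W=1 U=1 S=0
  [1] read 0x44 idx=24: raw=0x46007 flags P=1 W=1 U=1 S=0
  [2] read 0x46 idx=27: raw=0x48007 flags P=1 W=1 U=1 S=0
  ⇒ phys 0x48FEA  [3 reads]

TLB: [["0x600013", "0x43"], ["0x68301B", "0x48"]]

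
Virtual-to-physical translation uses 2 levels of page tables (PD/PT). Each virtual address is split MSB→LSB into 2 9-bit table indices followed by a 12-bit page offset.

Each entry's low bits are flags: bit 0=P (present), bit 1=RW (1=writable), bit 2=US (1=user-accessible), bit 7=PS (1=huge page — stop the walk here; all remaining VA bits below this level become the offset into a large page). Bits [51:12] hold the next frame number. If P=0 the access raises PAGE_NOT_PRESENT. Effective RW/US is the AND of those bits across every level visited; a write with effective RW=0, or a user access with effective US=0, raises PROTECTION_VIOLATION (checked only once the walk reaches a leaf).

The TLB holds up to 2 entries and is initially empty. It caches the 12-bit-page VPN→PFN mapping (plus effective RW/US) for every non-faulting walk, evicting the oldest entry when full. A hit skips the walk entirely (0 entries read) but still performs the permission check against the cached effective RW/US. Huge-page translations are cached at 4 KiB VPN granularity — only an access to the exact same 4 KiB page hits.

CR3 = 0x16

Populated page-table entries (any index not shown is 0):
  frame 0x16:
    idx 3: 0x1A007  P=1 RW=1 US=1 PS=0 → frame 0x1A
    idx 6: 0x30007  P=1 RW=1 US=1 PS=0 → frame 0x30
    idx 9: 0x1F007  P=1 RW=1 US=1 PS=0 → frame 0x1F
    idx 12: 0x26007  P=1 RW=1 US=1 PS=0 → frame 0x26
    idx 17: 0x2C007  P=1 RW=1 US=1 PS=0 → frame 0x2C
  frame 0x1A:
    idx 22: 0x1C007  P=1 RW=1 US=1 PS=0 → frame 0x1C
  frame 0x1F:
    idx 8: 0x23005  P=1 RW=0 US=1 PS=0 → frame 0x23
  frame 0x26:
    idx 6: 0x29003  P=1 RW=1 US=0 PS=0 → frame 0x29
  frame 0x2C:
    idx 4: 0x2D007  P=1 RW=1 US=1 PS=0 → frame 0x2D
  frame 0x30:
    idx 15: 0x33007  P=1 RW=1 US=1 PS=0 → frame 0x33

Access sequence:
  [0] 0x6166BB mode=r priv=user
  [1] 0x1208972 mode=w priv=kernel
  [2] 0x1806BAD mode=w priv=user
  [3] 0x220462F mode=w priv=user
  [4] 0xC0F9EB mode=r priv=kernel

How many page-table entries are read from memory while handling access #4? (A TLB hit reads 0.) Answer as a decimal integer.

Walk each access:
#0 VA=0x6166BB (r,user):
  L0: frame=0x16 idx=3 entry=0x1A007 [P=1 RW=1 US=1 PS=0]
  L1: frame=0x1A idx=22 entry=0x1C007 [P=1 RW=1 US=1 PS=0]
  ✓ 0x1C6BB  — 2 lookups
#1 VA=0x1208972 (w,kernel):
  L0: frame=0x16 idx=9 entry=0x1F007 [P=1 RW=1 US=1 PS=0]
  L1: frame=0x1F idx=8 entry=0x23005 [P=1 RW=0 US=1 PS=0]
  ✗ PROTECTION_VIOLATION  [2 reads]
#2 VA=0x1806BAD (w,user):
  L0: frame=0x16 idx=12 entry=0x26007 [P=1 RW=1 US=1 PS=0]
  L1: frame=0x26 idx=6 entry=0x29003 [P=1 RW=1 US=0 PS=0]
  ✗ PROTECTION_VIOLATION  [2 reads]
#3 VA=0x220462F (w,user):
  L0: frame=0x16 idx=17 entry=0x2C007 [P=1 RW=1 US=1 PS=0]
  L1: frame=0x2C idx=4 entry=0x2D007 [P=1 RW=1 US=1 PS=0]
  ✓ 0x2D62F  — 2 lookups
#4 VA=0xC0F9EB (r,kernel):
  L0: frame=0x16 idx=6 entry=0x30007 [P=1 RW=1 US=1 PS=0]
  L1: frame=0x30 idx=15 entry=0x33007 [P=1 RW=1 US=1 PS=0]
  ✓ 0x339EB  — 2 lookups

Entries read for #4: 2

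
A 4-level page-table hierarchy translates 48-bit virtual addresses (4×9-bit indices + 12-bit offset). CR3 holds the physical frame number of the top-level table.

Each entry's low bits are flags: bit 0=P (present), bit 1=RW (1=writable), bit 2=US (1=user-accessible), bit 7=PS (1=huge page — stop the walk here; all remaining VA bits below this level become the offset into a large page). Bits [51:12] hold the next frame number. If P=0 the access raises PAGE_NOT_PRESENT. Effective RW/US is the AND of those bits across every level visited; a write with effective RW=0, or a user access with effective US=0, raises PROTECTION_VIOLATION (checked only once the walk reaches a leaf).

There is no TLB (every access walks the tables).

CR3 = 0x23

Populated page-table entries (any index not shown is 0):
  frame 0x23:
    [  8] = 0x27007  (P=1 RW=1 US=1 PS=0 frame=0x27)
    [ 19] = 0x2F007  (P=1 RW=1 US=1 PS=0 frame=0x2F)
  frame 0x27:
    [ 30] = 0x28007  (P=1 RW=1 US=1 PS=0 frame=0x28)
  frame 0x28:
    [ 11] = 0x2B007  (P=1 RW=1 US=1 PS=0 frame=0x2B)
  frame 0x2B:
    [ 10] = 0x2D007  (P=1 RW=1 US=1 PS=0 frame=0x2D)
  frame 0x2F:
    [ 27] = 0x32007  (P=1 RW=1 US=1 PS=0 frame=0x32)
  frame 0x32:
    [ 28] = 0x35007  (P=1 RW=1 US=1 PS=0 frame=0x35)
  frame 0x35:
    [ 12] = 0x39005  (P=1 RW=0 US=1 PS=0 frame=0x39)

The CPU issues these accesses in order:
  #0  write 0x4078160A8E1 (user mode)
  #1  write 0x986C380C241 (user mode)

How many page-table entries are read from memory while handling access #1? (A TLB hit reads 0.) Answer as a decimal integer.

Walk each access:
#0 VA=0x4078160A8E1 (w,user):
  L0: frame=0x23 idx=8 entry=0x27007 [P=1 RW=1 US=1 PS=0]
  L1: frame=0x27 idx=30 entry=0x28007 [P=1 RW=1 US=1 PS=0]
  L2: frame=0x28 idx=11 entry=0x2B007 [P=1 RW=1 US=1 PS=0]
  L3: frame=0x2B idx=10 entry=0x2D007 [P=1 RW=1 US=1 PS=0]
  ⇒ phys 0x2D8E1  [4 reads]
#1 VA=0x986C380C241 (w,user):
  L0: frame=0x23 idx=19 entry=0x2F007 [P=1 RW=1 US=1 PS=0]
  L1: frame=0x2F idx=27 entry=0x32007 [P=1 RW=1 US=1 PS=0]
  L2: frame=0x32 idx=28 entry=0x35007 [P=1 RW=1 US=1 PS=0]
  L3: frame=0x35 idx=12 entry=0x39005 [P=1 RW=0 US=1 PS=0]
  ✗ PROTECTION_VIOLATION  [4 reads]

Entries read for #1: 4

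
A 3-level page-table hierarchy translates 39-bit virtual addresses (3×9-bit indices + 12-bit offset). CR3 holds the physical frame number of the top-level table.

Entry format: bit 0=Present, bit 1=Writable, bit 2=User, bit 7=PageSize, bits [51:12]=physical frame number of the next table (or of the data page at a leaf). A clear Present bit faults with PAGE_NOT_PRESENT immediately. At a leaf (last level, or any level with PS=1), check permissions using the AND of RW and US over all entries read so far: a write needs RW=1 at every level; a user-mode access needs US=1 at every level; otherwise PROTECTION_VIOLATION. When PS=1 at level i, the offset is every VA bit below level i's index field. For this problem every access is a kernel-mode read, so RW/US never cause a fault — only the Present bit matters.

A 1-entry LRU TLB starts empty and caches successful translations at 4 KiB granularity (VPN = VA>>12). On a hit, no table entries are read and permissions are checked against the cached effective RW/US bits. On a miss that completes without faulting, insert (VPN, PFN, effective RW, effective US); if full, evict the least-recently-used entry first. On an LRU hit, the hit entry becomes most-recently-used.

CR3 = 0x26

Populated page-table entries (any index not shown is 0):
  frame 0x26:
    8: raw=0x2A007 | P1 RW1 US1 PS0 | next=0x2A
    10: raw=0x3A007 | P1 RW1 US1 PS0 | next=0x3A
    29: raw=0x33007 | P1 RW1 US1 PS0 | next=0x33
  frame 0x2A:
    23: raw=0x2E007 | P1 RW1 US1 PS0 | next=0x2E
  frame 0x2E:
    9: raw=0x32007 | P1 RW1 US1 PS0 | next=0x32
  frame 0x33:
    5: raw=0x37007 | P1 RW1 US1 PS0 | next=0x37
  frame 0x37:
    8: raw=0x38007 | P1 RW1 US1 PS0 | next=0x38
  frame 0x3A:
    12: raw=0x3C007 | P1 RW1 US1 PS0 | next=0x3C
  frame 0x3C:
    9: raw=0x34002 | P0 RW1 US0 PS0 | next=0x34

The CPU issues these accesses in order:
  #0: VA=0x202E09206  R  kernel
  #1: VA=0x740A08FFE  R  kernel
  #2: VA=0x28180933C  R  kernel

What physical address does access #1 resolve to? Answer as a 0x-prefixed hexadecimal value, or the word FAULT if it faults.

Per-access translation:
#0 VA=0x202E09206 (r,kernel):
  lvl0: tbl 0x26, slot 8 ⇒ 0x2A007 (P1/RW1/US1/PS0)
  lvl1: tbl 0x2A, slot 23 ⇒ 0x2E007 (P1/RW1/US1/PS0)
  lvl2: tbl 0x2E, slot 9 ⇒ 0x32007 (P1/RW1/US1/PS0)
  ✓ 0x32206  — 3 lookups
#1 VA=0x740A08FFE (r,kernel):
  lvl0: tbl 0x26, slot 29 ⇒ 0x33007 (P1/RW1/US1/PS0)
  lvl1: tbl 0x33, slot 5 ⇒ 0x37007 (P1/RW1/US1/PS0)
  lvl2: tbl 0x37, slot 8 ⇒ 0x38007 (P1/RW1/US1/PS0)
  ✓ 0x38FFE  — 3 lookups
#2 VA=0x28180933C (r,kernel):
  lvl0: tbl 0x26, slot 10 ⇒ 0x3A007 (P1/RW1/US1/PS0)
  lvl1: tbl 0x3A, slot 12 ⇒ 0x3C007 (P1/RW1/US1/PS0)
  lvl2: tbl 0x3C, slot 9 ⇒ 0x34002 (P0/RW1/US0/PS0)
  → PAGE_NOT_PRESENT  (3 entries read)

Access #1 PA: 0x38FFE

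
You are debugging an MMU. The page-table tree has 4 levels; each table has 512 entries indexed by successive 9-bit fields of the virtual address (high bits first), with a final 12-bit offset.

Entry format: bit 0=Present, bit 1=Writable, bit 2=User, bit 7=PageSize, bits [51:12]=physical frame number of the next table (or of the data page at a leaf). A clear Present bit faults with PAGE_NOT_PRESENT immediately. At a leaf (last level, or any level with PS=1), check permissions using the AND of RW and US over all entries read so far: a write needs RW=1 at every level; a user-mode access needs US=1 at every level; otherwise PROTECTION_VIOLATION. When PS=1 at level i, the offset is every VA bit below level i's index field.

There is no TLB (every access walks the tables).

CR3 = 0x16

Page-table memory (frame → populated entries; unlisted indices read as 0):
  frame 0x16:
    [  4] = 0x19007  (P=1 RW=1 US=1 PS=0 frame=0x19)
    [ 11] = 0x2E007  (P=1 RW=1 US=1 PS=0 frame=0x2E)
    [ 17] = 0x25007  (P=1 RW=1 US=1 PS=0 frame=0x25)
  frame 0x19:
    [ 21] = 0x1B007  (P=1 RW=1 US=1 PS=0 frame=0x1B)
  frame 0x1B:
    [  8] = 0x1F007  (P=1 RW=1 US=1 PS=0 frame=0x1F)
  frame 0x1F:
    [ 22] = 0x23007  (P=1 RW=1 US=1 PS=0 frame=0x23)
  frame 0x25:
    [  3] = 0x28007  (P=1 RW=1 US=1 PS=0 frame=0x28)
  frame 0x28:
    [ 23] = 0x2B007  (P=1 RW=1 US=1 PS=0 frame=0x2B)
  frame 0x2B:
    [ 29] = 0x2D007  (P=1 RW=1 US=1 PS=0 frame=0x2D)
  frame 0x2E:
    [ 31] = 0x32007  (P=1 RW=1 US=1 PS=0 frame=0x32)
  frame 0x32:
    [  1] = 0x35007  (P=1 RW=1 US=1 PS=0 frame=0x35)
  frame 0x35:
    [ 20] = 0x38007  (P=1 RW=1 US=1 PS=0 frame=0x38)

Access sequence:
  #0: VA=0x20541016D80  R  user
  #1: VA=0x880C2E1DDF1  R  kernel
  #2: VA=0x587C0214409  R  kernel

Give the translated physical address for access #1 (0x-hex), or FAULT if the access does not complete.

Trace:
#0 VA=0x20541016D80 (r,user):
  L0 @0x16[4] → 0x19007  P=1,RW=1,US=1,PS=0
  L1 @0x19[21] → 0x1B007  P=1,RW=1,US=1,PS=0
  L2 @0x1B[8] → 0x1F007  P=1,RW=1,US=1,PS=0
  L3 @0x1F[22] → 0x23007  P=1,RW=1,US=1,PS=0
  ⇒ phys 0x23D80  [4 reads]
#1 VA=0x880C2E1DDF1 (r,kernel):
  L0 @0x16[17] → 0x25007  P=1,RW=1,US=1,PS=0
  L1 @0x25[3] → 0x28007  P=1,RW=1,US=1,PS=0
  L2 @0x28[23] → 0x2B007  P=1,RW=1,US=1,PS=0
  L3 @0x2B[29] → 0x2D007  P=1,RW=1,US=1,PS=0
  ⇒ phys 0x2DDF1  [4 reads]
#2 VA=0x587C0214409 (r,kernel):
  L0 @0x16[11] → 0x2E007  P=1,RW=1,US=1,PS=0
  L1 @0x2E[31] → 0x32007  P=1,RW=1,US=1,PS=0
  L2 @0x32[1] → 0x35007  P=1,RW=1,US=1,PS=0
  L3 @0x35[20] → 0x38007  P=1,RW=1,US=1,PS=0
  ⇒ phys 0x38409  [4 reads]

Access #1 PA: 0x2DDF1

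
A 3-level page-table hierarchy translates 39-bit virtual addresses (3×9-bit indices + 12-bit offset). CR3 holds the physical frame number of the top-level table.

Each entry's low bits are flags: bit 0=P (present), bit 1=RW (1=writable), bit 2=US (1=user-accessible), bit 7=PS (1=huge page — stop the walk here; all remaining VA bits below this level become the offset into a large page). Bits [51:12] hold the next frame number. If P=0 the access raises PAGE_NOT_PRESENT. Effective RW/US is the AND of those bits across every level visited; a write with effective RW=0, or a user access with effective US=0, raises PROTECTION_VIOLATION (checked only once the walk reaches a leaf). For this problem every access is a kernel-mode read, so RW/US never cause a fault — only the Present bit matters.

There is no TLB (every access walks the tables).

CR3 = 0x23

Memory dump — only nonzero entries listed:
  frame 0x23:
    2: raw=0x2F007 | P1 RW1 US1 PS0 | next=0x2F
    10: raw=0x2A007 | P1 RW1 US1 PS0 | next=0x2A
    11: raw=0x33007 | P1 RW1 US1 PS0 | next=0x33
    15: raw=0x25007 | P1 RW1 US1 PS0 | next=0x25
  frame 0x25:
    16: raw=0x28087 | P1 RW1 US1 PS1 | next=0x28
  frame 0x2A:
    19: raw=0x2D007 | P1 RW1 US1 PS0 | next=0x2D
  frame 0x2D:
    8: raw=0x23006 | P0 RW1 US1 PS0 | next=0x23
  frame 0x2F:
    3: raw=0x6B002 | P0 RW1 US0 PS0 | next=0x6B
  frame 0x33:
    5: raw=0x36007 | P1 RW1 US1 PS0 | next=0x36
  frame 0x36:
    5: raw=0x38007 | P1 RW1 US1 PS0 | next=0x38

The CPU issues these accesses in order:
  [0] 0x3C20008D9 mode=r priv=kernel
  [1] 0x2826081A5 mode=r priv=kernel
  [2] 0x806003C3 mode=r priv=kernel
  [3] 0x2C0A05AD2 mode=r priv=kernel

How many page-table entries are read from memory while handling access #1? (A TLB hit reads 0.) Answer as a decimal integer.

Trace:
#0 VA=0x3C20008D9 (r,kernel):
  L0 @0x23[15] → 0x25007  P=1,RW=1,US=1,PS=0
  L1 @0x25[16] → 0x28087  P=1,RW=1,US=1,PS=1
  ✓ 0x288D9 (huge @L1)  — 2 lookups
#1 VA=0x2826081A5 (r,kernel):
  L0 @0x23[10] → 0x2A007  P=1,RW=1,US=1,PS=0
  L1 @0x2A[19] → 0x2D007  P=1,RW=1,US=1,PS=0
  L2 @0x2D[8] → 0x23006  P=0,RW=1,US=1,PS=0
  → PAGE_NOT_PRESENT  (3 entries read)
#2 VA=0x806003C3 (r,kernel):
  L0 @0x23[2] → 0x2F007  P=1,RW=1,US=1,PS=0
  L1 @0x2F[3] → 0x6B002  P=0,RW=1,US=0,PS=0
  → PAGE_NOT_PRESENT  (2 entries read)
#3 VA=0x2C0A05AD2 (r,kernel):
  L0 @0x23[11] → 0x33007  P=1,RW=1,US=1,PS=0
  L1 @0x33[5] → 0x36007  P=1,RW=1,US=1,PS=0
  L2 @0x36[5] → 0x38007  P=1,RW=1,US=1,PS=0
  ✓ 0x38AD2  — 3 lookups

Entries read for #1: 3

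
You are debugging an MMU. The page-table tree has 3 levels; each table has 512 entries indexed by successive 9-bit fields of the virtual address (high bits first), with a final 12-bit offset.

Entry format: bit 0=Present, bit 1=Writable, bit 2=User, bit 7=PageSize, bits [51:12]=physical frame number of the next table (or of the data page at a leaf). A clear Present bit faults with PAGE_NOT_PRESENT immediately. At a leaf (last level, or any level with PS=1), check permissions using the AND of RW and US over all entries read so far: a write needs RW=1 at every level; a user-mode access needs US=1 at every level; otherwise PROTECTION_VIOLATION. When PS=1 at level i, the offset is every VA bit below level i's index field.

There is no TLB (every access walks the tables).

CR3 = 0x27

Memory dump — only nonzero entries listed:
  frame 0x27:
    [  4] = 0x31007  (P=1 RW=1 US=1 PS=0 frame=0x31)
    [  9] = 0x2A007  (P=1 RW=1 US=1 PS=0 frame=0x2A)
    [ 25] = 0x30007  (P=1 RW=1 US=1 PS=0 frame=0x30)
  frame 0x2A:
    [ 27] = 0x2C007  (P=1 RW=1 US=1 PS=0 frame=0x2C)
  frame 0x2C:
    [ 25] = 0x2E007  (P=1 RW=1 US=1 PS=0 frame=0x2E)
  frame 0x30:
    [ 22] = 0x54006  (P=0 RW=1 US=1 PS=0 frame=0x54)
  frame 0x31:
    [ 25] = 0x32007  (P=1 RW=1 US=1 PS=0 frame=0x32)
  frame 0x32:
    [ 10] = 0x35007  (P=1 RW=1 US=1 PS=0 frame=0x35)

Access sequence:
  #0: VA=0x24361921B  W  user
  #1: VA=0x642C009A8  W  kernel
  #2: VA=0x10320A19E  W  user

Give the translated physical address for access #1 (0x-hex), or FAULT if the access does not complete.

Trace:
#0 VA=0x24361921B (w,user):
  L0 @0x27[9] → 0x2A007  P=1,RW=1,US=1,PS=0
  L1 @0x2A[27] → 0x2C007  P=1,RW=1,US=1,PS=0
  L2 @0x2C[25] → 0x2E007  P=1,RW=1,US=1,PS=0
  → PA=0x2E21B  (3 entries read)
#1 VA=0x642C009A8 (w,kernel):
  L0 @0x27[25] → 0x30007  P=1,RW=1,US=1,PS=0
  L1 @0x30[22] → 0x54006  P=0,RW=1,US=1,PS=0
  ⇒ fault: PAGE_NOT_PRESENT  — 2 lookups
#2 VA=0x10320A19E (w,user):
  L0 @0x27[4] → 0x31007  P=1,RW=1,US=1,PS=0
  L1 @0x31[25] → 0x32007  P=1,RW=1,US=1,PS=0
  L2 @0x32[10] → 0x35007  P=1,RW=1,US=1,PS=0
  → PA=0x3519E  (3 entries read)

Access #1 PA: FAULT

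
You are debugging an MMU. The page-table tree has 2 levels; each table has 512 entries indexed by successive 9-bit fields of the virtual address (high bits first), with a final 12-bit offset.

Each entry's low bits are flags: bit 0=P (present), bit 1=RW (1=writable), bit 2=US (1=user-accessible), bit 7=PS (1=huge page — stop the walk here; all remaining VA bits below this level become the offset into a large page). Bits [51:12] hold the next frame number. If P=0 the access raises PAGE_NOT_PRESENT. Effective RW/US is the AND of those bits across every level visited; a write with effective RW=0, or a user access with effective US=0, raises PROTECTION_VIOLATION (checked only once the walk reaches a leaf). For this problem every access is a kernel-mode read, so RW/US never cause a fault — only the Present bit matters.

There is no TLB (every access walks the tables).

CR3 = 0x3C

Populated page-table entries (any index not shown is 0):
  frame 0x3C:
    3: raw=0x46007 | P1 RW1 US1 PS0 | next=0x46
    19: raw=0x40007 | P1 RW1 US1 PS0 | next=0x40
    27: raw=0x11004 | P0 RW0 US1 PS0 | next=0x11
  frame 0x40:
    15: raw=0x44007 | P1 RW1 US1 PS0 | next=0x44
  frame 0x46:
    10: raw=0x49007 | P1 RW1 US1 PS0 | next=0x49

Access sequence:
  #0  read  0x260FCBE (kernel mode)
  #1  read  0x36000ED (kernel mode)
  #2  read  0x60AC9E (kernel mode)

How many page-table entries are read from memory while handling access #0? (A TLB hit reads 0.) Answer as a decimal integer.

Per-access translation:
#0 VA=0x260FCBE (r,kernel):
  L0: frame=0x3C idx=19 entry=0x40007 [P=1 RW=1 US=1 PS=0]
  L1: frame=0x40 idx=15 entry=0x44007 [P=1 RW=1 US=1 PS=0]
  ⇒ phys 0x44CBE  [2 reads]
#1 VA=0x36000ED (r,kernel):
  L0: frame=0x3C idx=27 entry=0x11004 [P=0 RW=0 US=1 PS=0]
  ⇒ fault: PAGE_NOT_PRESENT  — 1 lookups
#2 VA=0x60AC9E (r,kernel):
  L0: frame=0x3C idx=3 entry=0x46007 [P=1 RW=1 US=1 PS=0]
  L1: frame=0x46 idx=10 entry=0x49007 [P=1 RW=1 US=1 PS=0]
  ⇒ phys 0x49C9E  [2 reads]

Entries read for #0: 2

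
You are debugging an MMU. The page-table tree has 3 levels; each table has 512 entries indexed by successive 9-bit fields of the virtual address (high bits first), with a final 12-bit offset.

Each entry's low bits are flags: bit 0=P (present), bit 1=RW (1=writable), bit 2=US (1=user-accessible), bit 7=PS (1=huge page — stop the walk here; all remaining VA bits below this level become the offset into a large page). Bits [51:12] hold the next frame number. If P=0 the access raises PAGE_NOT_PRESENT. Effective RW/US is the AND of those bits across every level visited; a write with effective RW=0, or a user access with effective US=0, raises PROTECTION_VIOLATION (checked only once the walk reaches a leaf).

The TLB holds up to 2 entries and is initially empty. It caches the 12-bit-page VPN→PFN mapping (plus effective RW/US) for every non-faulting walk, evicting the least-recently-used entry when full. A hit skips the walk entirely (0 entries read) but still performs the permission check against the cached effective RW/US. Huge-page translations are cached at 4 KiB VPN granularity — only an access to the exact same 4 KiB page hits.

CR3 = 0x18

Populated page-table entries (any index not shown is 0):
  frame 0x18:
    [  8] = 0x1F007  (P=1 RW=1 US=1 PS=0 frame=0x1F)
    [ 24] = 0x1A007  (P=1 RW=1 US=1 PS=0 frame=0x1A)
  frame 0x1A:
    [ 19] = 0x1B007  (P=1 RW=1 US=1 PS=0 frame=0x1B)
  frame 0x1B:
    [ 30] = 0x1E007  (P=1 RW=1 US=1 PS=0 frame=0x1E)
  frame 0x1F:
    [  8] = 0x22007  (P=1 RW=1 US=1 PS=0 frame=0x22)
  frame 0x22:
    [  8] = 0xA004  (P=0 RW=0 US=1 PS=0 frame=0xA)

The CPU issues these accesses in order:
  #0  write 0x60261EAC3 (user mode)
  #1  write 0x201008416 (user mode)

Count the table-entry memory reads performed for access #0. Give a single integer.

Per-access translation:
#0 VA=0x60261EAC3 (w,user):
  [0] read 0x18 idx=24: raw=0x1A007 flags P=1 W=1 U=1 S=0
  [1] read 0x1A idx=19: raw=0x1B007 flags P=1 W=1 U=1 S=0
  [2] read 0x1B idx=30: raw=0x1E007 flags P=1 W=1 U=1 S=0
  ⇒ phys 0x1EAC3  [3 reads]
#1 VA=0x201008416 (w,user):
  [0] read 0x18 idx=8: raw=0x1F007 flags P=1 W=1 U=1 S=0
  [1] read 0x1F idx=8: raw=0x22007 flags P=1 W=1 U=1 S=0
  [2] read 0x22 idx=8: raw=0xA004 flags P=0 W=0 U=1 S=0
  → PAGE_NOT_PRESENT  (3 entries read)

Entries read for #0: 3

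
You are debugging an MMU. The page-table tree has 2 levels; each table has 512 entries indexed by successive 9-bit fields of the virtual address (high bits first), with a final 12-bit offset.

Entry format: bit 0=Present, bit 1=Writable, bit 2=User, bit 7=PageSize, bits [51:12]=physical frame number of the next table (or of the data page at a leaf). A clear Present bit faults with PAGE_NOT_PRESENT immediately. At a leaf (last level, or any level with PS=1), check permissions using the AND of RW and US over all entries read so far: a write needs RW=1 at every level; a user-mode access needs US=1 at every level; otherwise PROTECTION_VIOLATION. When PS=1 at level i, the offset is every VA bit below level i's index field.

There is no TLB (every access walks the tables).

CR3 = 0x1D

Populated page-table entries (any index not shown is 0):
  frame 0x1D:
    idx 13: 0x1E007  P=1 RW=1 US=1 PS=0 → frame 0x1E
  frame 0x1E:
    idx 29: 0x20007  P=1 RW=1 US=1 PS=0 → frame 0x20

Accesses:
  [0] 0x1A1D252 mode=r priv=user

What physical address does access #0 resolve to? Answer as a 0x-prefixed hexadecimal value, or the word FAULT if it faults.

Walk each access:
#0 VA=0x1A1D252 (r,user):
  L0: frame=0x1D idx=13 entry=0x1E007 [P=1 RW=1 US=1 PS=0]
  L1: frame=0x1E idx=29 entry=0x20007 [P=1 RW=1 US=1 PS=0]
  ✓ 0x20252  — 2 lookups

Access #0 PA: 0x20252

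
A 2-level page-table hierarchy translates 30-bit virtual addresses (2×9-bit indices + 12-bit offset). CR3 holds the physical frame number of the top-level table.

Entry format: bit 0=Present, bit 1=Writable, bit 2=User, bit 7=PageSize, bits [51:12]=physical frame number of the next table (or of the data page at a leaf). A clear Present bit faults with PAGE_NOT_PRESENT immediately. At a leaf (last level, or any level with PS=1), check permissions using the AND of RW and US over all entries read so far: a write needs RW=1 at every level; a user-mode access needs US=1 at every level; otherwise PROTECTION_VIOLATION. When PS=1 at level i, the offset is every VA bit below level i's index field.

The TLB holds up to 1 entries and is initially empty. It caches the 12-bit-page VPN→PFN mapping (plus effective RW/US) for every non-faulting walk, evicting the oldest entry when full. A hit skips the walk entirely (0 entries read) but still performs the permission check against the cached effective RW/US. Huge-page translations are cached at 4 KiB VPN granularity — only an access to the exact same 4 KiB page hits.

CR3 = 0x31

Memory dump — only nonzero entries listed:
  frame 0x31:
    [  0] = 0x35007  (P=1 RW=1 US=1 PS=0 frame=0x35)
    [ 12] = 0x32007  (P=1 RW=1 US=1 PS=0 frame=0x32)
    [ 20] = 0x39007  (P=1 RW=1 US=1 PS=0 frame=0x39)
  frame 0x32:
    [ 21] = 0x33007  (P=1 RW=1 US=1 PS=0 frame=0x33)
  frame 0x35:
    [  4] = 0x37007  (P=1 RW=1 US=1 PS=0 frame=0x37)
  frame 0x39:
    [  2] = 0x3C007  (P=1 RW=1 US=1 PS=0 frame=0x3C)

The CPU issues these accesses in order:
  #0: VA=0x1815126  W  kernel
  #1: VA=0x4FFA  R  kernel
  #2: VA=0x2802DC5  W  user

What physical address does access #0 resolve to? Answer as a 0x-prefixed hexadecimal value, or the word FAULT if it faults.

Walk each access:
#0 VA=0x1815126 (w,kernel):
  lvl0: tbl 0x31, slot 12 ⇒ 0x32007 (P1/RW1/US1/PS0)
  lvl1: tbl 0x32, slot 21 ⇒ 0x33007 (P1/RW1/US1/PS0)
  ⇒ phys 0x33126  [2 reads]
#1 VA=0x4FFA (r,kernel):
  lvl0: tbl 0x31, slot 0 ⇒ 0x35007 (P1/RW1/US1/PS0)
  lvl1: tbl 0x35, slot 4 ⇒ 0x37007 (P1/RW1/US1/PS0)
  ⇒ phys 0x37FFA  [2 reads]
#2 VA=0x2802DC5 (w,user):
  lvl0: tbl 0x31, slot 20 ⇒ 0x39007 (P1/RW1/US1/PS0)
  lvl1: tbl 0x39, slot 2 ⇒ 0x3C007 (P1/RW1/US1/PS0)
  ⇒ phys 0x3CDC5  [2 reads]

Access #0 PA: 0x33126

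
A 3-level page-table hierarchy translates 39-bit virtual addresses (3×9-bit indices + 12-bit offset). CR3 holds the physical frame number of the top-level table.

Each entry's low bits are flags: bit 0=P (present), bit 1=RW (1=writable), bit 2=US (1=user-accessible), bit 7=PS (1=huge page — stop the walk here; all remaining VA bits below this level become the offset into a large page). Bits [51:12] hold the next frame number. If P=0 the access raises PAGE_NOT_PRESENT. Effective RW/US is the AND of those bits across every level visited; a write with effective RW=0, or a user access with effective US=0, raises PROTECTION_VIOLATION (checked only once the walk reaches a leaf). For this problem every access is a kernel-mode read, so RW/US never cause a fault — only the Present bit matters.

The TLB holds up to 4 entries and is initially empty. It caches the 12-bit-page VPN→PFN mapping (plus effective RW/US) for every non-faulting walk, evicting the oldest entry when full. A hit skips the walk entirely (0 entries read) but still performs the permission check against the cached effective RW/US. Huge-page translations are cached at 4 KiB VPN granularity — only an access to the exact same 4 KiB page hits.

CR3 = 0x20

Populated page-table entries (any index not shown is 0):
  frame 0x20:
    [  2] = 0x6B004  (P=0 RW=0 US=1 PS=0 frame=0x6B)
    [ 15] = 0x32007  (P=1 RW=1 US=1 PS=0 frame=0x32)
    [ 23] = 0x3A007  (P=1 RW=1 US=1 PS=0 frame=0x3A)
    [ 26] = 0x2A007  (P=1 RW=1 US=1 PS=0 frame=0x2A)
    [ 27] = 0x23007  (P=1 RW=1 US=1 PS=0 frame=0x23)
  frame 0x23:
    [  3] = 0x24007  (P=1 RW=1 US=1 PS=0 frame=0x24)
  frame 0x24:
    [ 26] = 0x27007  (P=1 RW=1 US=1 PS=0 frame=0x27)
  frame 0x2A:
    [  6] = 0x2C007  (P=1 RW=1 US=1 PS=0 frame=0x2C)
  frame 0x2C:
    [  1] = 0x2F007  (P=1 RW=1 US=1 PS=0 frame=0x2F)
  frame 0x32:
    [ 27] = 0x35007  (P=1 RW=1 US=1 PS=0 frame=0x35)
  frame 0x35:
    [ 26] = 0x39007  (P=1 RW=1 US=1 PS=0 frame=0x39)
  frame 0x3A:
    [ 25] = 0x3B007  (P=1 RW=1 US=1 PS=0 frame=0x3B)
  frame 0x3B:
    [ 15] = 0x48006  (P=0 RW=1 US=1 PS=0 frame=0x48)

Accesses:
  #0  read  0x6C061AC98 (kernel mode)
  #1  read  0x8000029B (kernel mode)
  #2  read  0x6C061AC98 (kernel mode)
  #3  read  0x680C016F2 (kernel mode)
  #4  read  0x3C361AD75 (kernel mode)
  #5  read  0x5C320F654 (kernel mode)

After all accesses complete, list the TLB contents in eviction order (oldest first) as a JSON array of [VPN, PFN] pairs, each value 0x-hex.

Per-access translation:
#0 VA=0x6C061AC98 (r,kernel):
  L0: frame=0x20 idx=27 entry=0x23007 [P=1 RW=1 US=1 PS=0]
  L1: frame=0x23 idx=3 entry=0x24007 [P=1 RW=1 US=1 PS=0]
  L2: frame=0x24 idx=26 entry=0x27007 [P=1 RW=1 US=1 PS=0]
  ⇒ phys 0x27C98  [3 reads]
#1 VA=0x8000029B (r,kernel):
  L0: frame=0x20 idx=2 entry=0x6B004 [P=0 RW=0 US=1 PS=0]
  → PAGE_NOT_PRESENT  (1 entries read)
#2 VA=0x6C061AC98 (r,kernel):
  TLB hit vpn=0x6C061A → PA=0x27C98
#3 VA=0x680C016F2 (r,kernel):
  L0: frame=0x20 idx=26 entry=0x2A007 [P=1 RW=1 US=1 PS=0]
  L1: frame=0x2A idx=6 entry=0x2C007 [P=1 RW=1 US=1 PS=0]
  L2: frame=0x2C idx=1 entry=0x2F007 [P=1 RW=1 US=1 PS=0]
  ⇒ phys 0x2F6F2  [3 reads]
#4 VA=0x3C361AD75 (r,kernel):
  L0: frame=0x20 idx=15 entry=0x32007 [P=1 RW=1 US=1 PS=0]
  L1: frame=0x32 idx=27 entry=0x35007 [P=1 RW=1 US=1 PS=0]
  L2: frame=0x35 idx=26 entry=0x39007 [P=1 RW=1 US=1 PS=0]
  ⇒ phys 0x39D75  [3 reads]
#5 VA=0x5C320F654 (r,kernel):
  L0: frame=0x20 idx=23 entry=0x3A007 [P=1 RW=1 US=1 PS=0]
  L1: frame=0x3A idx=25 entry=0x3B007 [P=1 RW=1 US=1 PS=0]
  L2: frame=0x3B idx=15 entry=0x48006 [P=0 RW=1 US=1 PS=0]
  → PAGE_NOT_PRESENT  (3 entries read)

TLB: [["0x6C061A", "0x27"], ["0x680C01", "0x2F"], ["0x3C361A", "0x39"]]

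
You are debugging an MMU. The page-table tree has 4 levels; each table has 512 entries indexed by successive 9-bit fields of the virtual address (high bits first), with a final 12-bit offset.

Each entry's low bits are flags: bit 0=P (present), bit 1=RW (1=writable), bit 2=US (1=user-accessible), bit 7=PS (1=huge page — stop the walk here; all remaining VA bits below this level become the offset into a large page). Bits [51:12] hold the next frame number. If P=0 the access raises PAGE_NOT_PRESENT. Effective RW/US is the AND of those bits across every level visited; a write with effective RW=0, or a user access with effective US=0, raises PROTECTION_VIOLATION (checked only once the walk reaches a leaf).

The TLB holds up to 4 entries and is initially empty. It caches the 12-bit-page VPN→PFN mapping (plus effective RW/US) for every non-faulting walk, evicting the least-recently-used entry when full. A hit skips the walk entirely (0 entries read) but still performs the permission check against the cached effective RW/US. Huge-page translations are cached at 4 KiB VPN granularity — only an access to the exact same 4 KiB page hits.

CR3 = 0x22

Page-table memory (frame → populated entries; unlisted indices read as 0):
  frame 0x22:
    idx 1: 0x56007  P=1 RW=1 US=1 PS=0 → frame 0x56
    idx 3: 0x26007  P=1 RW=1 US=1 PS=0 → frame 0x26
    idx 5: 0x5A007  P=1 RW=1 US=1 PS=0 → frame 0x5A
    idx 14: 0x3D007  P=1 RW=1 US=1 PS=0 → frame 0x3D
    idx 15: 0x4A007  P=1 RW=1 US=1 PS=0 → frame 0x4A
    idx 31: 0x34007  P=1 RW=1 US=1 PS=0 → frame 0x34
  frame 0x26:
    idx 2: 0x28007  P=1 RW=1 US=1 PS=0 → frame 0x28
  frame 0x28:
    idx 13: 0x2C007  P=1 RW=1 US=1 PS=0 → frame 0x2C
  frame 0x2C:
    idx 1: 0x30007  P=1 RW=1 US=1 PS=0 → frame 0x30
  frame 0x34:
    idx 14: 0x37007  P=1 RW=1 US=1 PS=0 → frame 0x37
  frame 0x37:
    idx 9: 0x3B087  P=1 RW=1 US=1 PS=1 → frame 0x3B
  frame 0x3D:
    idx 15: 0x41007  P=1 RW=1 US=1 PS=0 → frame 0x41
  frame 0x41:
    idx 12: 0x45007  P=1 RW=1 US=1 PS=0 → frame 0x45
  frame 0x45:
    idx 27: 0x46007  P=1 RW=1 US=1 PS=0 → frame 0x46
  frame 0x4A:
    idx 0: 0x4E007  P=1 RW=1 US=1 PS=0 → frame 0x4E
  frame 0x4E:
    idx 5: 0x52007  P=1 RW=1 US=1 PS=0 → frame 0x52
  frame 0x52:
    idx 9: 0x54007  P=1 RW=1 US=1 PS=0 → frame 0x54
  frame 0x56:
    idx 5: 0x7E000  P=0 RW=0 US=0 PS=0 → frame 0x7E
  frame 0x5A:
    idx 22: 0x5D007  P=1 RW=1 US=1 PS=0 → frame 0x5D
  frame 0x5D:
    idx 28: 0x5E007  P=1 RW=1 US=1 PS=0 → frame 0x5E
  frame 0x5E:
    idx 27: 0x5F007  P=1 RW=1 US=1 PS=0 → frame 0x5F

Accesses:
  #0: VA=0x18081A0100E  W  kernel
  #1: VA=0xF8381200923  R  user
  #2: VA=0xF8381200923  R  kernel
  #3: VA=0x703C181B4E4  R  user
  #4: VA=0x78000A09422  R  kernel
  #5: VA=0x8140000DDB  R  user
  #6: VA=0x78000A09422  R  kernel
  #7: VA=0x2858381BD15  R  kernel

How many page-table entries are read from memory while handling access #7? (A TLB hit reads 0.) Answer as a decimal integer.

Per-access translation:
#0 VA=0x18081A0100E (w,kernel):
  [0] read 0x22 idx=3: raw=0x26007 flags P=1 W=1 U=1 S=0
  [1] read 0x26 idx=2: raw=0x28007 flags P=1 W=1 U=1 S=0
  [2] read 0x28 idx=13: raw=0x2C007 flags P=1 W=1 U=1 S=0
  [3] read 0x2C idx=1: raw=0x30007 flags P=1 W=1 U=1 S=0
  ⇒ phys 0x3000E  [4 reads]
#1 VA=0xF8381200923 (r,user):
  [0] read 0x22 idx=31: raw=0x34007 flags P=1 W=1 U=1 S=0
  [1] read 0x34 idx=14: raw=0x37007 flags P=1 W=1 U=1 S=0
  [2] read 0x37 idx=9: raw=0x3B087 flags P=1 W=1 U=1 S=1
  ⇒ phys 0x3B923 (huge @L2)  [3 reads]
#2 VA=0xF8381200923 (r,kernel):
  TLB hit vpn=0xF8381200 → PA=0x3B923
#3 VA=0x703C181B4E4 (r,user):
  [0] read 0x22 idx=14: raw=0x3D007 flags P=1 W=1 U=1 S=0
  [1] read 0x3D idx=15: raw=0x41007 flags P=1 W=1 U=1 S=0
  [2] read 0x41 idx=12: raw=0x45007 flags P=1 W=1 U=1 S=0
  [3] read 0x45 idx=27: raw=0x46007 flags P=1 W=1 U=1 S=0
  ⇒ phys 0x464E4  [4 reads]
#4 VA=0x78000A09422 (r,kernel):
  [0] read 0x22 idx=15: raw=0x4A007 flags P=1 W=1 U=1 S=0
  [1] read 0x4A idx=0: raw=0x4E007 flags P=1 W=1 U=1 S=0
  [2] read 0x4E idx=5: raw=0x52007 flags P=1 W=1 U=1 S=0
  [3] read 0x52 idx=9: raw=0x54007 flags P=1 W=1 U=1 S=0
  ⇒ phys 0x54422  [4 reads]
#5 VA=0x8140000DDB (r,user):
  [0] read 0x22 idx=1: raw=0x56007 flags P=1 W=1 U=1 S=0
  [1] read 0x56 idx=5: raw=0x7E000 flags P=0 W=0 U=0 S=0
  ✗ PAGE_NOT_PRESENT  [2 reads]
#6 VA=0x78000A09422 (r,kernel):
  TLB hit vpn=0x78000A09 → PA=0x54422
#7 VA=0x2858381BD15 (r,kernel):
  [0] read 0x22 idx=5: raw=0x5A007 flags P=1 W=1 U=1 S=0
  [1] read 0x5A idx=22: raw=0x5D007 flags P=1 W=1 U=1 S=0
  [2] read 0x5D idx=28: raw=0x5E007 flags P=1 W=1 U=1 S=0
  [3] read 0x5E idx=27: raw=0x5F007 flags P=1 W=1 U=1 S=0
  ⇒ phys 0x5FD15  [4 reads]

Entries read for #7: 4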